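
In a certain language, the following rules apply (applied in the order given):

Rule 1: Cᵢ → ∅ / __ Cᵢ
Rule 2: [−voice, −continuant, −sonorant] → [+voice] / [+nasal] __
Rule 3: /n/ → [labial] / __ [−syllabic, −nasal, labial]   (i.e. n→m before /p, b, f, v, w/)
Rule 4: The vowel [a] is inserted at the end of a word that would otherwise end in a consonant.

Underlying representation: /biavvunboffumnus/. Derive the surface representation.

Rule 1 (degemination): /vv/ is a geminate; the first /v/ deletes. /ff/ is a geminate; the first /f/ deletes. /biavvunboffumnus/ → biavunbofumnus.
Rule 2 (post-nasal voicing): no segment meets the environment; /biavunbofumnus/ is unchanged.
Rule 3 (nasal place assimilation): /n/ precedes the labial consonant /b/, so it assimilates in place to [m]. /biavunbofumnus/ → biavumbofumnus.
Rule 4 (final a-epenthesis): the form ends in the consonant /s/, so [a] is inserted word-finally. /biavumbofumnus/ → biavumbofumnusa.

biavumbofumnusa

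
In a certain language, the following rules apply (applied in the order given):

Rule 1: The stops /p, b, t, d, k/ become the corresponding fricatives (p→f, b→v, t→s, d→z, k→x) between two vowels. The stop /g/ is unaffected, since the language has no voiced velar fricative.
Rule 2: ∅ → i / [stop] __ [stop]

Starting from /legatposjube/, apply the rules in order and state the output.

legatiposjuve

Rule 1 (intervocalic spirantization): /b/ is a stop between vowels /u/ and /e/, so it spirantizes to the fricative [v]. /legatposjube/ → legatposjuve.
Rule 2 (stop-cluster i-epenthesis): /t/ and /p/ form a stop–stop cluster, so [i] is inserted between them. /legatposjuve/ → legatiposjuve.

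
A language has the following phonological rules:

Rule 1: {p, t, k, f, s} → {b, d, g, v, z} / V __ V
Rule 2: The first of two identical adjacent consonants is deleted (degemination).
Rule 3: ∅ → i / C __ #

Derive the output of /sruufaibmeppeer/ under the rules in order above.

Rule 1 (intervocalic voicing): /f/ is a voiceless obstruent between vowels /u/ and /a/, so it voices to [v]. /sruufaibmeppeer/ → sruuvaibmeppeer.
Rule 2 (degemination): /pp/ is a geminate; the first /p/ deletes. /sruuvaibmeppeer/ → sruuvaibmepeer.
Rule 3 (final i-epenthesis): the form ends in the consonant /r/, so [i] is inserted word-finally. /sruuvaibmepeer/ → sruuvaibmepeeri.

sruuvaibmepeeri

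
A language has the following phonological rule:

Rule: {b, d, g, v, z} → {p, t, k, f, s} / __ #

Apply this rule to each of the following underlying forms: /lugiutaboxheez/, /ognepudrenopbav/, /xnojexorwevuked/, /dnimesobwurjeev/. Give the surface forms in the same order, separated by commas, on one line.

lugiutaboxhees, ognepudrenopbaf, xnojexorwevuket, dnimesobwurjeef

/lugiutaboxheez/: /z/ is a voiced obstruent in word-final position, so it devoices to [s]. → [lugiutaboxhees].
/ognepudrenopbav/: /v/ is a voiced obstruent in word-final position, so it devoices to [f]. → [ognepudrenopbaf].
/xnojexorwevuked/: /d/ is a voiced obstruent in word-final position, so it devoices to [t]. → [xnojexorwevuket].
/dnimesobwurjeev/: /v/ is a voiced obstruent in word-final position, so it devoices to [f]. → [dnimesobwurjeef].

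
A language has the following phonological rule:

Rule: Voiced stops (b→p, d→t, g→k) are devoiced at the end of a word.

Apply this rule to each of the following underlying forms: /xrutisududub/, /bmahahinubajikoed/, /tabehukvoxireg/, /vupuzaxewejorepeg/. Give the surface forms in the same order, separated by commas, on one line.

xrutisududup, bmahahinubajikoet, tabehukvoxirek, vupuzaxewejorepek

/xrutisududub/: /b/ is a voiced stop in word-final position, so it devoices to [p]. → [xrutisududup].
/bmahahinubajikoed/: /d/ is a voiced stop in word-final position, so it devoices to [t]. → [bmahahinubajikoet].
/tabehukvoxireg/: /g/ is a voiced stop in word-final position, so it devoices to [k]. → [tabehukvoxirek].
/vupuzaxewejorepeg/: /g/ is a voiced stop in word-final position, so it devoices to [k]. → [vupuzaxewejorepek].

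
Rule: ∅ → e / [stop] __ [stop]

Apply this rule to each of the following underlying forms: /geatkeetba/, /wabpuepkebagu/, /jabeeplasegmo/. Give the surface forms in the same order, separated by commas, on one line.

/geatkeetba/: /t/ and /k/ form a stop–stop cluster, so [e] is inserted between them. /t/ and /b/ form a stop–stop cluster, so [e] is inserted between them. → [geatekeeteba].
/wabpuepkebagu/: /b/ and /p/ form a stop–stop cluster, so [e] is inserted between them. /p/ and /k/ form a stop–stop cluster, so [e] is inserted between them. → [wabepuepekebagu].
/jabeeplasegmo/: the rule's environment is not met; surfaces unchanged as [jabeeplasegmo].

geatekeeteba, wabepuepekebagu, jabeeplasegmo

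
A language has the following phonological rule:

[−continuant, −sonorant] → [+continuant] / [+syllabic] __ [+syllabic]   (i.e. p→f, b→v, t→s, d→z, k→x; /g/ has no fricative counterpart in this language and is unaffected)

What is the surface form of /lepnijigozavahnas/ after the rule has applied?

lepnijigozavahnas

No segment of /lepnijigozavahnas/ meets the structural description of the rule, so the form surfaces unchanged.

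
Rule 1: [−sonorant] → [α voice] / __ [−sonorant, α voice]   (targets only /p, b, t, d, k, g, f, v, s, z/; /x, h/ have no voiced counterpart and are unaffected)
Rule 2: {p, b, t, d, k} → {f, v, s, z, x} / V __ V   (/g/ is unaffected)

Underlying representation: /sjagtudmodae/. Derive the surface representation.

Rule 1 (regressive voicing assimilation): /g/ precedes the voiceless obstruent /t/, so it devoices to [k] by assimilation. /sjagtudmodae/ → sjaktudmodae.
Rule 2 (intervocalic spirantization): /d/ is a stop between vowels /o/ and /a/, so it spirantizes to the fricative [z]. /sjaktudmodae/ → sjaktudmozae.

sjaktudmozae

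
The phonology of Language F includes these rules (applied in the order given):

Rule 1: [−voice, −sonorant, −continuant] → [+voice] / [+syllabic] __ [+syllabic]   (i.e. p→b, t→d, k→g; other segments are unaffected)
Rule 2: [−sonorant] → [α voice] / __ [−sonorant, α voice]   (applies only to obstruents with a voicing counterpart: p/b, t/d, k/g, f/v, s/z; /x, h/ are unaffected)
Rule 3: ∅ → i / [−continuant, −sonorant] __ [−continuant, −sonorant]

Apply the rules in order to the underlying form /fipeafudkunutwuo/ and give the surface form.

Rule 1 (intervocalic voicing): /p/ is a voiceless stop between vowels /i/ and /e/, so it voices to [b]. /fipeafudkunutwuo/ → fibeafudkunutwuo.
Rule 2 (regressive voicing assimilation): /d/ precedes the voiceless obstruent /k/, so it devoices to [t] by assimilation. /fibeafudkunutwuo/ → fibeafutkunutwuo.
Rule 3 (stop-cluster i-epenthesis): /t/ and /k/ form a stop–stop cluster, so [i] is inserted between them. /fibeafutkunutwuo/ → fibeafutikunutwuo.

fibeafutikunutwuo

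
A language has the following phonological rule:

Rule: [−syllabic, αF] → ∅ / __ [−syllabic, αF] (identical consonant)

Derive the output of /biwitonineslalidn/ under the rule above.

biwitonineslalidn

No segment of /biwitonineslalidn/ meets the structural description of the rule, so the form surfaces unchanged.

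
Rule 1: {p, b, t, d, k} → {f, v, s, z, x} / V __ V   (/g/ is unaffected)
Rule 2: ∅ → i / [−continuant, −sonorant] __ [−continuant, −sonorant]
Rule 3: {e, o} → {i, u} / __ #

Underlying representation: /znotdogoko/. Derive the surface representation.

Rule 1 (intervocalic spirantization): /k/ is a stop between vowels /o/ and /o/, so it spirantizes to the fricative [x]. /znotdogoko/ → znotdogoxo.
Rule 2 (stop-cluster i-epenthesis): /t/ and /d/ form a stop–stop cluster, so [i] is inserted between them. /znotdogoxo/ → znotidogoxo.
Rule 3 (final vowel raising): /o/ is a mid vowel in word-final position, so it raises to [u]. /znotidogoxo/ → znotidogoxu.

znotidogoxu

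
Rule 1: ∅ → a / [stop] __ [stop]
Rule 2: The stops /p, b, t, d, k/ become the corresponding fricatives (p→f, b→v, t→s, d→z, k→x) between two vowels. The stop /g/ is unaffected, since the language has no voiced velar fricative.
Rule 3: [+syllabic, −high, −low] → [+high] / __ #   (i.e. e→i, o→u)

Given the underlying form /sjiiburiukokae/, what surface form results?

Rule 1 (stop-cluster a-epenthesis): no segment meets the environment; /sjiiburiukokae/ is unchanged.
Rule 2 (intervocalic spirantization): /b/ is a stop between vowels /i/ and /u/, so it spirantizes to the fricative [v]. /k/ is a stop between vowels /u/ and /o/, so it spirantizes to the fricative [x]. /k/ is a stop between vowels /o/ and /a/, so it spirantizes to the fricative [x]. /sjiiburiukokae/ → sjiivuriuxoxae.
Rule 3 (final vowel raising): /e/ is a mid vowel in word-final position, so it raises to [i]. /sjiivuriuxoxae/ → sjiivuriuxoxai.

sjiivuriuxoxai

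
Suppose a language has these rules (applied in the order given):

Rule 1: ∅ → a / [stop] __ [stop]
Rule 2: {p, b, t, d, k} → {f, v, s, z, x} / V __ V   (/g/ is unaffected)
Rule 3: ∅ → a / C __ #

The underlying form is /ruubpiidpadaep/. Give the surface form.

ruuvafiizafazaepa

Rule 1 (stop-cluster a-epenthesis): /b/ and /p/ form a stop–stop cluster, so [a] is inserted between them. /d/ and /p/ form a stop–stop cluster, so [a] is inserted between them. /ruubpiidpadaep/ → ruubapiidapadaep.
Rule 2 (intervocalic spirantization): /b/ is a stop between vowels /u/ and /a/, so it spirantizes to the fricative [v]. /p/ is a stop between vowels /a/ and /i/, so it spirantizes to the fricative [f]. /d/ is a stop between vowels /i/ and /a/, so it spirantizes to the fricative [z]. /p/ is a stop between vowels /a/ and /a/, so it spirantizes to the fricative [f]. /d/ is a stop between vowels /a/ and /a/, so it spirantizes to the fricative [z]. /ruubapiidapadaep/ → ruuvafiizafazaep.
Rule 3 (final a-epenthesis): the form ends in the consonant /p/, so [a] is inserted word-finally. /ruuvafiizafazaep/ → ruuvafiizafazaepa.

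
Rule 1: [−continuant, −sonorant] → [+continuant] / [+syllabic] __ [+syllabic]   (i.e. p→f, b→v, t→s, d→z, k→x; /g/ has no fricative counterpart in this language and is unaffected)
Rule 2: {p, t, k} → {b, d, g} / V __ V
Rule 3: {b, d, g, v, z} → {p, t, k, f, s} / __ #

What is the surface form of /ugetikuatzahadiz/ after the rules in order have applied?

Rule 1 (intervocalic spirantization): /t/ is a stop between vowels /e/ and /i/, so it spirantizes to the fricative [s]. /k/ is a stop between vowels /i/ and /u/, so it spirantizes to the fricative [x]. /d/ is a stop between vowels /a/ and /i/, so it spirantizes to the fricative [z]. /ugetikuatzahadiz/ → ugesixuatzahaziz.
Rule 2 (intervocalic voicing): no segment meets the environment; /ugesixuatzahaziz/ is unchanged.
Rule 3 (final devoicing): /z/ is a voiced obstruent in word-final position, so it devoices to [s]. /ugesixuatzahaziz/ → ugesixuatzahazis.

ugesixuatzahazis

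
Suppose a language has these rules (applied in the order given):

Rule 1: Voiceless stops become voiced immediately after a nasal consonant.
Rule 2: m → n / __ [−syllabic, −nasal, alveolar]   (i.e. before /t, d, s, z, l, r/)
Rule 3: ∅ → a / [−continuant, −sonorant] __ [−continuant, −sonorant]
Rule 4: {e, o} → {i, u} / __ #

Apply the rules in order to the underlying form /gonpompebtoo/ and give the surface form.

Rule 1 (post-nasal voicing): /p/ is a voiceless stop immediately after the nasal /n/, so it voices to [b]. /p/ is a voiceless stop immediately after the nasal /m/, so it voices to [b]. /gonpompebtoo/ → gonbombebtoo.
Rule 2 (nasal place assimilation): no segment meets the environment; /gonbombebtoo/ is unchanged.
Rule 3 (stop-cluster a-epenthesis): /b/ and /t/ form a stop–stop cluster, so [a] is inserted between them. /gonbombebtoo/ → gonbombebatoo.
Rule 4 (final vowel raising): /o/ is a mid vowel in word-final position, so it raises to [u]. /gonbombebatoo/ → gonbombebatou.

gonbombebatou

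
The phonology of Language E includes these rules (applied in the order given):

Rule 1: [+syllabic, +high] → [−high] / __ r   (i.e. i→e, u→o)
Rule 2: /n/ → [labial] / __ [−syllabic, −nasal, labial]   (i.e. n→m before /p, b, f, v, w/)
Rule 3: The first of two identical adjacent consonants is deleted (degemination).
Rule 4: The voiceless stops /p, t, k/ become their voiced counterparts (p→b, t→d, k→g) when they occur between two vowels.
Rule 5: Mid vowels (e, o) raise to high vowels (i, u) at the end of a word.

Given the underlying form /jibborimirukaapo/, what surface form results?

jiborimerugaabu

Rule 1 (pre-rhotic lowering): /i/ is a high vowel immediately before /r/, so it lowers to [e]. /jibborimirukaapo/ → jibborimerukaapo.
Rule 2 (nasal place assimilation): no segment meets the environment; /jibborimerukaapo/ is unchanged.
Rule 3 (degemination): /bb/ is a geminate; the first /b/ deletes. /jibborimerukaapo/ → jiborimerukaapo.
Rule 4 (intervocalic voicing): /k/ is a voiceless stop between vowels /u/ and /a/, so it voices to [g]. /p/ is a voiceless stop between vowels /a/ and /o/, so it voices to [b]. /jiborimerukaapo/ → jiborimerugaabo.
Rule 5 (final vowel raising): /o/ is a mid vowel in word-final position, so it raises to [u]. /jiborimerugaabo/ → jiborimerugaabu.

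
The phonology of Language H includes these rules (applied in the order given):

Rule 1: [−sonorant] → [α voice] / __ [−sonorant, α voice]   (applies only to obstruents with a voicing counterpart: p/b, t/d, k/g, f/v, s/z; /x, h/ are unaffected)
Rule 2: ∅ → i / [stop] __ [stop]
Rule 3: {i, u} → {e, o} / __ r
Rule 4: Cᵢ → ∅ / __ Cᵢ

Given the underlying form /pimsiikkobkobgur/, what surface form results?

Rule 1 (regressive voicing assimilation): /b/ precedes the voiceless obstruent /k/, so it devoices to [p] by assimilation. /pimsiikkobkobgur/ → pimsiikkopkobgur.
Rule 2 (stop-cluster i-epenthesis): /k/ and /k/ form a stop–stop cluster, so [i] is inserted between them. /p/ and /k/ form a stop–stop cluster, so [i] is inserted between them. /b/ and /g/ form a stop–stop cluster, so [i] is inserted between them. /pimsiikkopkobgur/ → pimsiikikopikobigur.
Rule 3 (pre-rhotic lowering): /u/ is a high vowel immediately before /r/, so it lowers to [o]. /pimsiikikopikobigur/ → pimsiikikopikobigor.
Rule 4 (degemination): no segment meets the environment; /pimsiikikopikobigor/ is unchanged.

pimsiikikopikobigor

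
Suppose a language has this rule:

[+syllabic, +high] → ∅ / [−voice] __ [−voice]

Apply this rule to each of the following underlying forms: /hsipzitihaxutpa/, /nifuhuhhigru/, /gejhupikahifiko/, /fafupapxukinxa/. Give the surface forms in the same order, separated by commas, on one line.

hspzithaxtpa, nifhhhigru, gejhpkahfko, fafpapxkinxa

/hsipzitihaxutpa/: /i/ is a high vowel flanked by voiceless consonants /s/ and /p/, so it deletes. /i/ is a high vowel flanked by voiceless consonants /t/ and /h/, so it deletes. /u/ is a high vowel flanked by voiceless consonants /x/ and /t/, so it deletes. → [hspzithaxtpa].
/nifuhuhhigru/: /u/ is a high vowel flanked by voiceless consonants /f/ and /h/, so it deletes. /u/ is a high vowel flanked by voiceless consonants /h/ and /h/, so it deletes. → [nifhhhigru].
/gejhupikahifiko/: /u/ is a high vowel flanked by voiceless consonants /h/ and /p/, so it deletes. /i/ is a high vowel flanked by voiceless consonants /p/ and /k/, so it deletes. /i/ is a high vowel flanked by voiceless consonants /h/ and /f/, so it deletes. /i/ is a high vowel flanked by voiceless consonants /f/ and /k/, so it deletes. → [gejhpkahfko].
/fafupapxukinxa/: /u/ is a high vowel flanked by voiceless consonants /f/ and /p/, so it deletes. /u/ is a high vowel flanked by voiceless consonants /x/ and /k/, so it deletes. → [fafpapxkinxa].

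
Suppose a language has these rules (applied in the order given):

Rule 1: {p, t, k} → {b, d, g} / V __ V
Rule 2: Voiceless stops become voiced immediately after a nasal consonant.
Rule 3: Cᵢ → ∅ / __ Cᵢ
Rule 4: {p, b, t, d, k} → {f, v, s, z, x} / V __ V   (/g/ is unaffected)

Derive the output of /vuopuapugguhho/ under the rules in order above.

vuovuavuguho

Rule 1 (intervocalic voicing): /p/ is a voiceless stop between vowels /o/ and /u/, so it voices to [b]. /p/ is a voiceless stop between vowels /a/ and /u/, so it voices to [b]. /vuopuapugguhho/ → vuobuabugguhho.
Rule 2 (post-nasal voicing): no segment meets the environment; /vuobuabugguhho/ is unchanged.
Rule 3 (degemination): /gg/ is a geminate; the first /g/ deletes. /hh/ is a geminate; the first /h/ deletes. /vuobuabugguhho/ → vuobuabuguho.
Rule 4 (intervocalic spirantization): /b/ is a stop between vowels /o/ and /u/, so it spirantizes to the fricative [v]. /b/ is a stop between vowels /a/ and /u/, so it spirantizes to the fricative [v]. /vuobuabuguho/ → vuovuavuguho.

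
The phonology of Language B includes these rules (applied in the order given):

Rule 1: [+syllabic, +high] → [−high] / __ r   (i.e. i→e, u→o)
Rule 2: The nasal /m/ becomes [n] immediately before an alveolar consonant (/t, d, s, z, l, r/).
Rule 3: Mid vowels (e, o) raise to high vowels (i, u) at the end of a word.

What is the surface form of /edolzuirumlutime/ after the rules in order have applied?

Rule 1 (pre-rhotic lowering): /i/ is a high vowel immediately before /r/, so it lowers to [e]. /edolzuirumlutime/ → edolzuerumlutime.
Rule 2 (nasal place assimilation): /m/ precedes the alveolar consonant /l/, so it assimilates in place to [n]. /edolzuerumlutime/ → edolzuerunlutime.
Rule 3 (final vowel raising): /e/ is a mid vowel in word-final position, so it raises to [i]. /edolzuerunlutime/ → edolzuerunlutimi.

edolzuerunlutimi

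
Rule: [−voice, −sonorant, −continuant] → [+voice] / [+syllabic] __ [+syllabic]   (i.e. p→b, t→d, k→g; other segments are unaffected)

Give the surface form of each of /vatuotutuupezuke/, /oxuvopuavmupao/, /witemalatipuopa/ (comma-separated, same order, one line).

vaduoduduubezuge, oxuvobuavmubao, widemaladibuoba

/vatuotutuupezuke/: /t/ is a voiceless stop between vowels /a/ and /u/, so it voices to [d]. /t/ is a voiceless stop between vowels /o/ and /u/, so it voices to [d]. /t/ is a voiceless stop between vowels /u/ and /u/, so it voices to [d]. /p/ is a voiceless stop between vowels /u/ and /e/, so it voices to [b]. /k/ is a voiceless stop between vowels /u/ and /e/, so it voices to [g]. → [vaduoduduubezuge].
/oxuvopuavmupao/: /p/ is a voiceless stop between vowels /o/ and /u/, so it voices to [b]. /p/ is a voiceless stop between vowels /u/ and /a/, so it voices to [b]. → [oxuvobuavmubao].
/witemalatipuopa/: /t/ is a voiceless stop between vowels /i/ and /e/, so it voices to [d]. /t/ is a voiceless stop between vowels /a/ and /i/, so it voices to [d]. /p/ is a voiceless stop between vowels /i/ and /u/, so it voices to [b]. /p/ is a voiceless stop between vowels /o/ and /a/, so it voices to [b]. → [widemaladibuoba].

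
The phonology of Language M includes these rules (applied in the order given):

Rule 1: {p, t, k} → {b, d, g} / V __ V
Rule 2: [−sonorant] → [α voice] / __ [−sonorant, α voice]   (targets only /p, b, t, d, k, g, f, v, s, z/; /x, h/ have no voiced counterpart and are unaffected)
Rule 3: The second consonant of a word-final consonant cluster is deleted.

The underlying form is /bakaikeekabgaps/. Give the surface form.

Rule 1 (intervocalic voicing): /k/ is a voiceless stop between vowels /a/ and /a/, so it voices to [g]. /k/ is a voiceless stop between vowels /i/ and /e/, so it voices to [g]. /k/ is a voiceless stop between vowels /e/ and /a/, so it voices to [g]. /bakaikeekabgaps/ → bagaigeegabgaps.
Rule 2 (regressive voicing assimilation): no segment meets the environment; /bagaigeegabgaps/ is unchanged.
Rule 3 (final cluster simplification): /s/ is the second consonant of a word-final cluster /ps/, so it deletes. /bagaigeegabgaps/ → bagaigeegabgap.

bagaigeegabgap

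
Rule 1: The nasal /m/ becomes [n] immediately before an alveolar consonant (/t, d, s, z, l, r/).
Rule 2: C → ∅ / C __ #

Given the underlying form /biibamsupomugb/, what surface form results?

Rule 1 (nasal place assimilation): /m/ precedes the alveolar consonant /s/, so it assimilates in place to [n]. /biibamsupomugb/ → biibansupomugb.
Rule 2 (final cluster simplification): /b/ is the second consonant of a word-final cluster /gb/, so it deletes. /biibansupomugb/ → biibansupomug.

biibansupomug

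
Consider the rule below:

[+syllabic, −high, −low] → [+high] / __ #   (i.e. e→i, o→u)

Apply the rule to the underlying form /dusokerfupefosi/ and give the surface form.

No segment of /dusokerfupefosi/ meets the structural description of the rule, so the form surfaces unchanged.

dusokerfupefosi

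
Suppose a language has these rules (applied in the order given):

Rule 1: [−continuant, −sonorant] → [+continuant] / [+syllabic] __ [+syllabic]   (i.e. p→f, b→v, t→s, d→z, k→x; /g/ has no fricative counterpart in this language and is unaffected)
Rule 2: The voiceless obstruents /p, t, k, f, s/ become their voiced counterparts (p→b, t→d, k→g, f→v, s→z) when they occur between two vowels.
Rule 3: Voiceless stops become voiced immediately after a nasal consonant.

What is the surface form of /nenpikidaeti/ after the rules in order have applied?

Rule 1 (intervocalic spirantization): /k/ is a stop between vowels /i/ and /i/, so it spirantizes to the fricative [x]. /d/ is a stop between vowels /i/ and /a/, so it spirantizes to the fricative [z]. /t/ is a stop between vowels /e/ and /i/, so it spirantizes to the fricative [s]. /nenpikidaeti/ → nenpixizaesi.
Rule 2 (intervocalic voicing): /s/ is a voiceless obstruent between vowels /e/ and /i/, so it voices to [z]. /nenpixizaesi/ → nenpixizaezi.
Rule 3 (post-nasal voicing): /p/ is a voiceless stop immediately after the nasal /n/, so it voices to [b]. /nenpixizaezi/ → nenbixizaezi.

nenbixizaezi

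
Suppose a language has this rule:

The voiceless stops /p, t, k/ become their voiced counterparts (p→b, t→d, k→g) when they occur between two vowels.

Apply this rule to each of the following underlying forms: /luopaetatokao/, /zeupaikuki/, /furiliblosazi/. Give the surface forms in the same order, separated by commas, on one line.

luobaedadogao, zeubaigugi, furiliblosazi

/luopaetatokao/: /p/ is a voiceless stop between vowels /o/ and /a/, so it voices to [b]. /t/ is a voiceless stop between vowels /e/ and /a/, so it voices to [d]. /t/ is a voiceless stop between vowels /a/ and /o/, so it voices to [d]. /k/ is a voiceless stop between vowels /o/ and /a/, so it voices to [g]. → [luobaedadogao].
/zeupaikuki/: /p/ is a voiceless stop between vowels /u/ and /a/, so it voices to [b]. /k/ is a voiceless stop between vowels /i/ and /u/, so it voices to [g]. /k/ is a voiceless stop between vowels /u/ and /i/, so it voices to [g]. → [zeubaigugi].
/furiliblosazi/: the rule's environment is not met; surfaces unchanged as [furiliblosazi].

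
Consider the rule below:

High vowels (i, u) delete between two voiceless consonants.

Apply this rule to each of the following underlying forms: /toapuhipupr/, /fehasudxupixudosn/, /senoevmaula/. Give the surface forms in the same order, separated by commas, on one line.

/toapuhipupr/: /u/ is a high vowel flanked by voiceless consonants /p/ and /h/, so it deletes. /i/ is a high vowel flanked by voiceless consonants /h/ and /p/, so it deletes. /u/ is a high vowel flanked by voiceless consonants /p/ and /p/, so it deletes. → [toaphppr].
/fehasudxupixudosn/: /u/ is a high vowel flanked by voiceless consonants /x/ and /p/, so it deletes. /i/ is a high vowel flanked by voiceless consonants /p/ and /x/, so it deletes. → [fehasudxpxudosn].
/senoevmaula/: the rule's environment is not met; surfaces unchanged as [senoevmaula].

toaphppr, fehasudxpxudosn, senoevmaula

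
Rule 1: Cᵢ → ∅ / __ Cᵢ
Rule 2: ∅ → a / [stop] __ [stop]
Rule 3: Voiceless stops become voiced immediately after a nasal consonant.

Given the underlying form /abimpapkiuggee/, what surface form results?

abimbapakiugee

Rule 1 (degemination): /gg/ is a geminate; the first /g/ deletes. /abimpapkiuggee/ → abimpapkiugee.
Rule 2 (stop-cluster a-epenthesis): /p/ and /k/ form a stop–stop cluster, so [a] is inserted between them. /abimpapkiugee/ → abimpapakiugee.
Rule 3 (post-nasal voicing): /p/ is a voiceless stop immediately after the nasal /m/, so it voices to [b]. /abimpapakiugee/ → abimbapakiugee.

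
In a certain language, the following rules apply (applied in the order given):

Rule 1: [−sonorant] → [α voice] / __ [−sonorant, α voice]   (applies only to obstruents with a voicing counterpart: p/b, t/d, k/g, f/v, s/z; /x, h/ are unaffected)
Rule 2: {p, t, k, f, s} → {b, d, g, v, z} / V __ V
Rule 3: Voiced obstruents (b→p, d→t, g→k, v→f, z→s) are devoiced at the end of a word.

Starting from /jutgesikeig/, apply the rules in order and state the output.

judgezigeik

Rule 1 (regressive voicing assimilation): /t/ precedes the voiced obstruent /g/, so it voices to [d] by assimilation. /jutgesikeig/ → judgesikeig.
Rule 2 (intervocalic voicing): /s/ is a voiceless obstruent between vowels /e/ and /i/, so it voices to [z]. /k/ is a voiceless obstruent between vowels /i/ and /e/, so it voices to [g]. /judgesikeig/ → judgezigeig.
Rule 3 (final devoicing): /g/ is a voiced obstruent in word-final position, so it devoices to [k]. /judgezigeig/ → judgezigeik.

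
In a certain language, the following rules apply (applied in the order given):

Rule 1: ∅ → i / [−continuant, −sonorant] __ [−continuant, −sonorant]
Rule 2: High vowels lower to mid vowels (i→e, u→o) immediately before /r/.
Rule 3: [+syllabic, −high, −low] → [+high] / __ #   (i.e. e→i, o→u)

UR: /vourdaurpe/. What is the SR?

voordaorpi

Rule 1 (stop-cluster i-epenthesis): no segment meets the environment; /vourdaurpe/ is unchanged.
Rule 2 (pre-rhotic lowering): /u/ is a high vowel immediately before /r/, so it lowers to [o]. /u/ is a high vowel immediately before /r/, so it lowers to [o]. /vourdaurpe/ → voordaorpe.
Rule 3 (final vowel raising): /e/ is a mid vowel in word-final position, so it raises to [i]. /voordaorpe/ → voordaorpi.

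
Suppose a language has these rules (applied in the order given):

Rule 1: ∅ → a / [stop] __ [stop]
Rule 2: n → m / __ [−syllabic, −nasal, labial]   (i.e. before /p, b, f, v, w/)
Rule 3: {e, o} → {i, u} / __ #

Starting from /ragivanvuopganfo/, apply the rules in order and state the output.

ragivamvuopagamfu

Rule 1 (stop-cluster a-epenthesis): /p/ and /g/ form a stop–stop cluster, so [a] is inserted between them. /ragivanvuopganfo/ → ragivanvuopaganfo.
Rule 2 (nasal place assimilation): /n/ precedes the labial consonant /v/, so it assimilates in place to [m]. /n/ precedes the labial consonant /f/, so it assimilates in place to [m]. /ragivanvuopaganfo/ → ragivamvuopagamfo.
Rule 3 (final vowel raising): /o/ is a mid vowel in word-final position, so it raises to [u]. /ragivamvuopagamfo/ → ragivamvuopagamfu.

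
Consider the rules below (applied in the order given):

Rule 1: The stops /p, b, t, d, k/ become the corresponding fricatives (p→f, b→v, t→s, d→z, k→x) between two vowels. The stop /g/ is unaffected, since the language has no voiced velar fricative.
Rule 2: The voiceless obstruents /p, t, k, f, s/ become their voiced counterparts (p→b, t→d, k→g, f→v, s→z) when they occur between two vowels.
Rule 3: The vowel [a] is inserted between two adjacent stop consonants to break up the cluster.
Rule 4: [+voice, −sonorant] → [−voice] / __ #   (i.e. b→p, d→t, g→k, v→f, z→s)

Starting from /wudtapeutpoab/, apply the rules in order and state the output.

Rule 1 (intervocalic spirantization): /p/ is a stop between vowels /a/ and /e/, so it spirantizes to the fricative [f]. /wudtapeutpoab/ → wudtafeutpoab.
Rule 2 (intervocalic voicing): /f/ is a voiceless obstruent between vowels /a/ and /e/, so it voices to [v]. /wudtafeutpoab/ → wudtaveutpoab.
Rule 3 (stop-cluster a-epenthesis): /d/ and /t/ form a stop–stop cluster, so [a] is inserted between them. /t/ and /p/ form a stop–stop cluster, so [a] is inserted between them. /wudtaveutpoab/ → wudataveutapoab.
Rule 4 (final devoicing): /b/ is a voiced obstruent in word-final position, so it devoices to [p]. /wudataveutapoab/ → wudataveutapoap.

wudataveutapoap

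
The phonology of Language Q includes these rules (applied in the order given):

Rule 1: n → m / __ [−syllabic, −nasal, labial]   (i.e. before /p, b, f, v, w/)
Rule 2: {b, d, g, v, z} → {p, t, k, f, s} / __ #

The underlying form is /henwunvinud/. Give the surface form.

Rule 1 (nasal place assimilation): /n/ precedes the labial consonant /w/, so it assimilates in place to [m]. /n/ precedes the labial consonant /v/, so it assimilates in place to [m]. /henwunvinud/ → hemwumvinud.
Rule 2 (final devoicing): /d/ is a voiced obstruent in word-final position, so it devoices to [t]. /hemwumvinud/ → hemwumvinut.

hemwumvinut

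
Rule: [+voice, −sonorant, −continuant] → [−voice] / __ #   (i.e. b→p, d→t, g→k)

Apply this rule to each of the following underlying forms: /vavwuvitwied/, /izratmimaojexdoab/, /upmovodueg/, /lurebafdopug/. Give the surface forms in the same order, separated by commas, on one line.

vavwuvitwiet, izratmimaojexdoap, upmovoduek, lurebafdopuk

/vavwuvitwied/: /d/ is a voiced stop in word-final position, so it devoices to [t]. → [vavwuvitwiet].
/izratmimaojexdoab/: /b/ is a voiced stop in word-final position, so it devoices to [p]. → [izratmimaojexdoap].
/upmovodueg/: /g/ is a voiced stop in word-final position, so it devoices to [k]. → [upmovoduek].
/lurebafdopug/: /g/ is a voiced stop in word-final position, so it devoices to [k]. → [lurebafdopuk].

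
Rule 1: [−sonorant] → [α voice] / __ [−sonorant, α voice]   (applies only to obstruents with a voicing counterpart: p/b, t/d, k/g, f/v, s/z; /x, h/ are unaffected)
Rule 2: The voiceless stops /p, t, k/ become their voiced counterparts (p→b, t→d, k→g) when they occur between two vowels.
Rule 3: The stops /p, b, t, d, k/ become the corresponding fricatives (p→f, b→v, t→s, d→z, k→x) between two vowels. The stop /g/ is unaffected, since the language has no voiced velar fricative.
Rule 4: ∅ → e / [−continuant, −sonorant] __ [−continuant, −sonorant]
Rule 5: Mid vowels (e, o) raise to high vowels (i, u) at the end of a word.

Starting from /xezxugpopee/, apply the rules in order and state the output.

xesxukepovei

Rule 1 (regressive voicing assimilation): /z/ precedes the voiceless obstruent /x/, so it devoices to [s] by assimilation. /g/ precedes the voiceless obstruent /p/, so it devoices to [k] by assimilation. /xezxugpopee/ → xesxukpopee.
Rule 2 (intervocalic voicing): /p/ is a voiceless stop between vowels /o/ and /e/, so it voices to [b]. /xesxukpopee/ → xesxukpobee.
Rule 3 (intervocalic spirantization): /b/ is a stop between vowels /o/ and /e/, so it spirantizes to the fricative [v]. /xesxukpobee/ → xesxukpovee.
Rule 4 (stop-cluster e-epenthesis): /k/ and /p/ form a stop–stop cluster, so [e] is inserted between them. /xesxukpovee/ → xesxukepovee.
Rule 5 (final vowel raising): /e/ is a mid vowel in word-final position, so it raises to [i]. /xesxukepovee/ → xesxukepovei.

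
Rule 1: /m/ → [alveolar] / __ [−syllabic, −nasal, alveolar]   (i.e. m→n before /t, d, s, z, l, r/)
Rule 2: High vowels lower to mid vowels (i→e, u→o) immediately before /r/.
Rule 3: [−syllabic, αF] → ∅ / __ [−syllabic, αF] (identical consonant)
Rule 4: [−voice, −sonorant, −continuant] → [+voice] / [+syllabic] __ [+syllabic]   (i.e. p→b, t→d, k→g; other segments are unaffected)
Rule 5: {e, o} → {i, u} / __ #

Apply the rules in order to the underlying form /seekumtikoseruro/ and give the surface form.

Rule 1 (nasal place assimilation): /m/ precedes the alveolar consonant /t/, so it assimilates in place to [n]. /seekumtikoseruro/ → seekuntikoseruro.
Rule 2 (pre-rhotic lowering): /u/ is a high vowel immediately before /r/, so it lowers to [o]. /seekuntikoseruro/ → seekuntikoseroro.
Rule 3 (degemination): no segment meets the environment; /seekuntikoseroro/ is unchanged.
Rule 4 (intervocalic voicing): /k/ is a voiceless stop between vowels /e/ and /u/, so it voices to [g]. /k/ is a voiceless stop between vowels /i/ and /o/, so it voices to [g]. /seekuntikoseroro/ → seeguntigoseroro.
Rule 5 (final vowel raising): /o/ is a mid vowel in word-final position, so it raises to [u]. /seeguntigoseroro/ → seeguntigoseroru.

seeguntigoseroru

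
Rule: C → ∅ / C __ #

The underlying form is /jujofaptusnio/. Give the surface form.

jujofaptusnio

No segment of /jujofaptusnio/ meets the structural description of the rule, so the form surfaces unchanged.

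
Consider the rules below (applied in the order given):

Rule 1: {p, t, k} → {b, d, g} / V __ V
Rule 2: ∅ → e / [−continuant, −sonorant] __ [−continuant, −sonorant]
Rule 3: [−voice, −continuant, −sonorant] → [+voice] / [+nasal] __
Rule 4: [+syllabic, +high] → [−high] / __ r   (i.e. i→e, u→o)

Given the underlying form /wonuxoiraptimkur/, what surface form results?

Rule 1 (intervocalic voicing): no segment meets the environment; /wonuxoiraptimkur/ is unchanged.
Rule 2 (stop-cluster e-epenthesis): /p/ and /t/ form a stop–stop cluster, so [e] is inserted between them. /wonuxoiraptimkur/ → wonuxoirapetimkur.
Rule 3 (post-nasal voicing): /k/ is a voiceless stop immediately after the nasal /m/, so it voices to [g]. /wonuxoirapetimkur/ → wonuxoirapetimgur.
Rule 4 (pre-rhotic lowering): /i/ is a high vowel immediately before /r/, so it lowers to [e]. /u/ is a high vowel immediately before /r/, so it lowers to [o]. /wonuxoirapetimgur/ → wonuxoerapetimgor.

wonuxoerapetimgor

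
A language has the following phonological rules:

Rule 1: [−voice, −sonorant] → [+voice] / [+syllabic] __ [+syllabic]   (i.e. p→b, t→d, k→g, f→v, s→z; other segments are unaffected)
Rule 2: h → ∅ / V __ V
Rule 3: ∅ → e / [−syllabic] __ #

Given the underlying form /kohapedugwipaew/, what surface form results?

koabedugwibaewe

Rule 1 (intervocalic voicing): /p/ is a voiceless obstruent between vowels /a/ and /e/, so it voices to [b]. /p/ is a voiceless obstruent between vowels /i/ and /a/, so it voices to [b]. /kohapedugwipaew/ → kohabedugwibaew.
Rule 2 (intervocalic h-deletion): /h/ occurs between vowels /o/ and /a/, so it deletes. /kohabedugwibaew/ → koabedugwibaew.
Rule 3 (final e-epenthesis): the form ends in the consonant /w/, so [e] is inserted word-finally. /koabedugwibaew/ → koabedugwibaewe.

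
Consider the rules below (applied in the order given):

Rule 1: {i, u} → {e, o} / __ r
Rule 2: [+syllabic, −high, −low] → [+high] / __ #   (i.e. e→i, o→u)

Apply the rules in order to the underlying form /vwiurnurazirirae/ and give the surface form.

vwiornorazererai

Rule 1 (pre-rhotic lowering): /u/ is a high vowel immediately before /r/, so it lowers to [o]. /u/ is a high vowel immediately before /r/, so it lowers to [o]. /i/ is a high vowel immediately before /r/, so it lowers to [e]. /i/ is a high vowel immediately before /r/, so it lowers to [e]. /vwiurnurazirirae/ → vwiornorazererae.
Rule 2 (final vowel raising): /e/ is a mid vowel in word-final position, so it raises to [i]. /vwiornorazererae/ → vwiornorazererai.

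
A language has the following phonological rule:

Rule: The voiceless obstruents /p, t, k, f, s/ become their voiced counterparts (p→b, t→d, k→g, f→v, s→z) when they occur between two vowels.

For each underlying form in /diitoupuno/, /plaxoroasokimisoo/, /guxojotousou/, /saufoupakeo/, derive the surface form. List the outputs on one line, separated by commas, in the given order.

/diitoupuno/: /t/ is a voiceless obstruent between vowels /i/ and /o/, so it voices to [d]. /p/ is a voiceless obstruent between vowels /u/ and /u/, so it voices to [b]. → [diidoubuno].
/plaxoroasokimisoo/: /s/ is a voiceless obstruent between vowels /a/ and /o/, so it voices to [z]. /k/ is a voiceless obstruent between vowels /o/ and /i/, so it voices to [g]. /s/ is a voiceless obstruent between vowels /i/ and /o/, so it voices to [z]. → [plaxoroazogimizoo].
/guxojotousou/: /t/ is a voiceless obstruent between vowels /o/ and /o/, so it voices to [d]. /s/ is a voiceless obstruent between vowels /u/ and /o/, so it voices to [z]. → [guxojodouzou].
/saufoupakeo/: /f/ is a voiceless obstruent between vowels /u/ and /o/, so it voices to [v]. /p/ is a voiceless obstruent between vowels /u/ and /a/, so it voices to [b]. /k/ is a voiceless obstruent between vowels /a/ and /e/, so it voices to [g]. → [sauvoubageo].

diidoubuno, plaxoroazogimizoo, guxojodouzou, sauvoubageo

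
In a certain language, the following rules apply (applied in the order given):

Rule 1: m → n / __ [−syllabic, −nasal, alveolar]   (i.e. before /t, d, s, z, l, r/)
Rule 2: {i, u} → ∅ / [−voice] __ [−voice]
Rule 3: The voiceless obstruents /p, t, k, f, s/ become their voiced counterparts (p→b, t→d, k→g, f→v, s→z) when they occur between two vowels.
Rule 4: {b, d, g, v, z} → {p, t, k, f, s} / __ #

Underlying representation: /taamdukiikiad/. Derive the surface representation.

taandugiigiat

Rule 1 (nasal place assimilation): /m/ precedes the alveolar consonant /d/, so it assimilates in place to [n]. /taamdukiikiad/ → taandukiikiad.
Rule 2 (high vowel syncope): no segment meets the environment; /taandukiikiad/ is unchanged.
Rule 3 (intervocalic voicing): /k/ is a voiceless obstruent between vowels /u/ and /i/, so it voices to [g]. /k/ is a voiceless obstruent between vowels /i/ and /i/, so it voices to [g]. /taandukiikiad/ → taandugiigiad.
Rule 4 (final devoicing): /d/ is a voiced obstruent in word-final position, so it devoices to [t]. /taandugiigiad/ → taandugiigiat.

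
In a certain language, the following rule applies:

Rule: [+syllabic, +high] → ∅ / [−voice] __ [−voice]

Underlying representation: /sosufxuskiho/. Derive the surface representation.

/u/ is a high vowel flanked by voiceless consonants /s/ and /f/, so it deletes.
/u/ is a high vowel flanked by voiceless consonants /x/ and /s/, so it deletes.
/i/ is a high vowel flanked by voiceless consonants /k/ and /h/, so it deletes.
Surface form: [sosfxskho].

sosfxskho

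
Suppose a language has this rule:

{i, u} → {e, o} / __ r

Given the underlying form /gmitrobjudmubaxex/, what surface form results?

gmitrobjudmubaxex

No segment of /gmitrobjudmubaxex/ meets the structural description of the rule, so the form surfaces unchanged.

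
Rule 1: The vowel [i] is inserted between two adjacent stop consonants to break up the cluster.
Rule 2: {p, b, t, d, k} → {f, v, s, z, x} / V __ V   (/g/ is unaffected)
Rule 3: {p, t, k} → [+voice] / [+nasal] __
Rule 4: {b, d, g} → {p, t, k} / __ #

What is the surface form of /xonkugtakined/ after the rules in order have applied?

Rule 1 (stop-cluster i-epenthesis): /g/ and /t/ form a stop–stop cluster, so [i] is inserted between them. /xonkugtakined/ → xonkugitakined.
Rule 2 (intervocalic spirantization): /t/ is a stop between vowels /i/ and /a/, so it spirantizes to the fricative [s]. /k/ is a stop between vowels /a/ and /i/, so it spirantizes to the fricative [x]. /xonkugitakined/ → xonkugisaxined.
Rule 3 (post-nasal voicing): /k/ is a voiceless stop immediately after the nasal /n/, so it voices to [g]. /xonkugisaxined/ → xongugisaxined.
Rule 4 (final devoicing): /d/ is a voiced stop in word-final position, so it devoices to [t]. /xongugisaxined/ → xongugisaxinet.

xongugisaxinet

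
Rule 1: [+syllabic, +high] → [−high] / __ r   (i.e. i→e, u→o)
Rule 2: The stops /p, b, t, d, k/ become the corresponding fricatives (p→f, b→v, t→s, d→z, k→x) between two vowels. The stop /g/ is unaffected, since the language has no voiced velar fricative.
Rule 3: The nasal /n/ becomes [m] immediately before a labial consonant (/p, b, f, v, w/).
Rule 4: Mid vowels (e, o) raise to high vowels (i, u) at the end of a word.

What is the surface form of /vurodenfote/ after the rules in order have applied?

vorozemfosi

Rule 1 (pre-rhotic lowering): /u/ is a high vowel immediately before /r/, so it lowers to [o]. /vurodenfote/ → vorodenfote.
Rule 2 (intervocalic spirantization): /d/ is a stop between vowels /o/ and /e/, so it spirantizes to the fricative [z]. /t/ is a stop between vowels /o/ and /e/, so it spirantizes to the fricative [s]. /vorodenfote/ → vorozenfose.
Rule 3 (nasal place assimilation): /n/ precedes the labial consonant /f/, so it assimilates in place to [m]. /vorozenfose/ → vorozemfose.
Rule 4 (final vowel raising): /e/ is a mid vowel in word-final position, so it raises to [i]. /vorozemfose/ → vorozemfosi.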